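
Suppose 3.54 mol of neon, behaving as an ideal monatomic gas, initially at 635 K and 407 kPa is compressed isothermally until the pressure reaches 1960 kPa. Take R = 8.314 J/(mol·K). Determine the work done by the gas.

-29400 J

V₁ = nRT₁/P₁ = 3.54×8.314×635/407 = 45.9 L.
Isothermal: T stays 635 K; PV = const ⇒ V₂ = 9.54 L, P₂ = 1960 kPa.
W = nRT ln(V₂/V₁) = 3.54×8.314×635×ln(0.208) = -29400 J.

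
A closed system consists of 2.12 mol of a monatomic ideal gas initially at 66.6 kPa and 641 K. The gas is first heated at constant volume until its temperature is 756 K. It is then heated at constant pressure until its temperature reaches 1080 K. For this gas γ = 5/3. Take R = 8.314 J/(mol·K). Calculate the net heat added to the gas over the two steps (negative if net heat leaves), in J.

17300 J

V₁ = nRT₁/P₁ = 2.12×8.314×641/66.6 = 170 L.
Step 1 — Isochoric: V stays 170 L; P/T = const ⇒ T₂ = 756 K, P₂ = 78.5 kPa.
W = 0 (no volume change).
ΔU = nCvΔT = 2.12×12.5×(756−641) = 3040 J.
Q = ΔU = 3040 J.
State after step 1: P = 78.5 kPa, V = 170 L, T = 756 K.
Step 2 — Isobaric: P stays 78.5 kPa; V/T = const ⇒ T₂ = 1080 K, V₂ = 242 L.
W = PΔV = 78.5×(242−170) kPa·L = 5710 J.
ΔU = nCvΔT = 2.12×12.5×(1080−756) = 8570 J.
Q = ΔU + W = nCpΔT = 14300 J.
Net over both steps: W = 5710 J, Q = 17300 J, ΔU = 11600 J.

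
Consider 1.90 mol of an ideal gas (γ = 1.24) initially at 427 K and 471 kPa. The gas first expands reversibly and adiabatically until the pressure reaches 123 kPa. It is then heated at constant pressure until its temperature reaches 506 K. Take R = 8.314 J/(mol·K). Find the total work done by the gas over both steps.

V₁ = nRT₁/P₁ = 1.90×8.314×427/471 = 14.3 L.
Step 1 — Adiabatic: T₂/T₁ = (P₂/P₁)^((γ−1)/γ) ⇒ T₂ = 427×(0.261)^0.194 = 329 K; V₂ = 42.3 L.
ΔU = nCvΔT = 1.90×34.6×(329−427) = -6430 J.
Q = 0 for an adiabatic process, so W = −ΔU = 6430 J.
State after step 1: P = 123 kPa, V = 42.3 L, T = 329 K.
Step 2 — Isobaric: P stays 123 kPa; V/T = const ⇒ T₂ = 506 K, V₂ = 65.0 L.
W = PΔV = 123×(65.0−42.3) kPa·L = 2790 J.
ΔU = nCvΔT = 1.90×34.6×(506−329) = 11600 J.
Q = ΔU + W = nCpΔT = 14400 J.
Net over both steps: W = 9220 J, Q = 14400 J, ΔU = 5200 J.

9220 J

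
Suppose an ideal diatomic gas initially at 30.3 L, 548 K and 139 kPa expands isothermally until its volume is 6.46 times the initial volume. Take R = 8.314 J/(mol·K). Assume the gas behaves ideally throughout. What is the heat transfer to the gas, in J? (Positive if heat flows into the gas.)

7860 J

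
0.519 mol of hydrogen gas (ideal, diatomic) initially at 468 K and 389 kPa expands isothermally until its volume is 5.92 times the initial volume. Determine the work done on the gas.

V₁ = nRT₁/P₁ = 0.519×8.314×468/389 = 5.19 L.
Isothermal: T stays 468 K; PV = const ⇒ V₂ = 30.7 L, P₂ = 65.7 kPa.
W = nRT ln(V₂/V₁) = 0.519×8.314×468×ln(5.92) = 3590 J.
Work done on the gas = −W_by = -3590 J.

-3590 J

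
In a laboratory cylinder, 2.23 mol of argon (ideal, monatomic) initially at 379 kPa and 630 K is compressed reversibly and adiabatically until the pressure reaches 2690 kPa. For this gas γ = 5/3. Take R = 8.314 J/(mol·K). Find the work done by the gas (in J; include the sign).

-20800 J

V₁ = nRT₁/P₁ = 2.23×8.314×630/379 = 30.8 L.
Adiabatic: T₂/T₁ = (P₂/P₁)^((γ−1)/γ) ⇒ T₂ = 630×(7.10)^0.400 = 1380 K; V₂ = 9.51 L.
ΔU = nCvΔT = 2.23×12.5×(1380−630) = 20800 J.
Q = 0 for an adiabatic process, so W = −ΔU = -20800 J.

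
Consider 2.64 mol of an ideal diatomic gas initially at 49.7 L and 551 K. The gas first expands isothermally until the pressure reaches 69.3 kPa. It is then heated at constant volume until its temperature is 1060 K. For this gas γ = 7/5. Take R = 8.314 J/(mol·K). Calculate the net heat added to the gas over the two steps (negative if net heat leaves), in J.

43100 J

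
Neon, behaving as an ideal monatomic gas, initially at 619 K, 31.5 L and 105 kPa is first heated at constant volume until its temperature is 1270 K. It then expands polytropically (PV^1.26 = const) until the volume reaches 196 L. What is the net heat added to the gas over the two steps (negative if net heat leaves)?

11200 J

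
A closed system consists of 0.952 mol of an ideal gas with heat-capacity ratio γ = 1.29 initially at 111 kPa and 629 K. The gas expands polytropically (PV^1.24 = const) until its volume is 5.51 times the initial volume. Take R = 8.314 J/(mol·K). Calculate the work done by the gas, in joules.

6970 J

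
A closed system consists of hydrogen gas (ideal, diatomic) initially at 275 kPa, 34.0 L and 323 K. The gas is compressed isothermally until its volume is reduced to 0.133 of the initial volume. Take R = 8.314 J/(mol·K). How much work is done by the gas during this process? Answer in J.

n = P₁V₁/(RT₁) = 275×34.0/(8.314×323) = 3.48 mol.
Isothermal: T stays 323 K; PV = const ⇒ V₂ = 4.52 L, P₂ = 2070 kPa.
W = nRT ln(V₂/V₁) = 3.48×8.314×323×ln(0.133) = -18900 J.

-18900 J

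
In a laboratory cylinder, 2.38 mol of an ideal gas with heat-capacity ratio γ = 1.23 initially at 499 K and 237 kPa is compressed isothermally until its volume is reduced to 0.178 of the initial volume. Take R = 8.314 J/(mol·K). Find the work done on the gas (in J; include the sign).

V₁ = nRT₁/P₁ = 2.38×8.314×499/237 = 41.7 L.
Isothermal: T stays 499 K; PV = const ⇒ V₂ = 7.42 L, P₂ = 1330 kPa.
W = nRT ln(V₂/V₁) = 2.38×8.314×499×ln(0.178) = -17000 J.
Work done on the gas = −W_by = 17000 J.

17000 J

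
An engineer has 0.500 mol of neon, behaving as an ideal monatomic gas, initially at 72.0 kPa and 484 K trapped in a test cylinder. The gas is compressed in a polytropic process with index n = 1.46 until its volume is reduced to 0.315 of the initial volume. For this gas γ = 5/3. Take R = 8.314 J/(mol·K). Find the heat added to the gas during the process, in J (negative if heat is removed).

-951 J

V₁ = nRT₁/P₁ = 0.500×8.314×484/72.0 = 27.9 L.
Polytropic n=1.46: T₂ = T₁(V₁/V₂)^(n−1) = 484×(3.17)^0.46 = 823 K; P₂ = P₁(V₁/V₂)^n = 389 kPa.
W = (P₁V₁−P₂V₂)/(n−1) = (72.0×27.9−389×8.80)/0.46 = -3070 J.
ΔU = nCvΔT = 0.500×12.5×(823−484) = 2120 J.
Q = ΔU + W = -951 J.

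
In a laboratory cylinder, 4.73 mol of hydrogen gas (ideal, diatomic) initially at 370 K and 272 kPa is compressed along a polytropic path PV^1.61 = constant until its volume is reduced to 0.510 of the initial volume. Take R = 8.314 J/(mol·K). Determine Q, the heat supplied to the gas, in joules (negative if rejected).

V₁ = nRT₁/P₁ = 4.73×8.314×370/272 = 53.5 L.
Polytropic n=1.61: T₂ = T₁(V₁/V₂)^(n−1) = 370×(1.96)^0.61 = 558 K; P₂ = P₁(V₁/V₂)^n = 804 kPa.
W = (P₁V₁−P₂V₂)/(n−1) = (272×53.5−804×27.3)/0.61 = -12100 J.
ΔU = nCvΔT = 4.73×20.8×(558−370) = 18500 J.
Q = ΔU + W = 6360 J.

6360 J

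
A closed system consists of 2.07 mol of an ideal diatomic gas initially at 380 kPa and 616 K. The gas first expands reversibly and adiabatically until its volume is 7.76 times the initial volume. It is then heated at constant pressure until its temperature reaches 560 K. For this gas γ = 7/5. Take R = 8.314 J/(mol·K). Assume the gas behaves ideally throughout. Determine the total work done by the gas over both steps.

V₁ = nRT₁/P₁ = 2.07×8.314×616/380 = 27.9 L.
Step 1 — Adiabatic: TV^(γ−1) = const ⇒ T₂ = 616×(0.129)^0.400 = 271 K; PV^γ = const ⇒ P₂ = 21.6 kPa.
ΔU = nCvΔT = 2.07×20.8×(271−616) = -14800 J.
Q = 0 for an adiabatic process, so W = −ΔU = 14800 J.
State after step 1: P = 21.6 kPa, V = 216 L, T = 271 K.
Step 2 — Isobaric: P stays 21.6 kPa; V/T = const ⇒ T₂ = 560 K, V₂ = 447 L.
W = PΔV = 21.6×(447−216) kPa·L = 4970 J.
ΔU = nCvΔT = 2.07×20.8×(560−271) = 12400 J.
Q = ΔU + W = nCpΔT = 17400 J.
Net over both steps: W = 19800 J, Q = 17400 J, ΔU = -2410 J.

19800 J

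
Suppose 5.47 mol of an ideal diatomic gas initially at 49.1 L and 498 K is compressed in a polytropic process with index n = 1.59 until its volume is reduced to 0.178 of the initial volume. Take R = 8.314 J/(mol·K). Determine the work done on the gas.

67900 J

P₁ = nRT₁/V₁ = 5.47×8.314×498/49.1 = 461 kPa.
Polytropic n=1.59: T₂ = T₁(V₁/V₂)^(n−1) = 498×(5.62)^0.59 = 1380 K; P₂ = P₁(V₁/V₂)^n = 7170 kPa.
W = (P₁V₁−P₂V₂)/(n−1) = (461×49.1−7170×8.74)/0.59 = -67900 J.
Work done on the gas = −W_by = 67900 J.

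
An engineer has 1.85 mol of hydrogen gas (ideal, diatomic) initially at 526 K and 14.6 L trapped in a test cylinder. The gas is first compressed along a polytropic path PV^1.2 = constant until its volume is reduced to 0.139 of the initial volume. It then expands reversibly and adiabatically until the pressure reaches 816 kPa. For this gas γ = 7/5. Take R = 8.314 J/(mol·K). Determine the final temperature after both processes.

443 K

P₁ = nRT₁/V₁ = 1.85×8.314×526/14.6 = 554 kPa.
Step 1 — Polytropic n=1.2: T₂ = T₁(V₁/V₂)^(n−1) = 526×(7.19)^0.20 = 781 K; P₂ = P₁(V₁/V₂)^n = 5920 kPa.
W = (P₁V₁−P₂V₂)/(n−1) = (554×14.6−5920×2.03)/0.20 = -19600 J.
ΔU = nCvΔT = 1.85×20.8×(781−526) = 9790 J.
Q = ΔU + W = -9790 J.
State after step 1: P = 5920 kPa, V = 2.03 L, T = 781 K.
Step 2 — Adiabatic: T₂/T₁ = (P₂/P₁)^((γ−1)/γ) ⇒ T₂ = 781×(0.138)^0.286 = 443 K; V₂ = 8.35 L.
ΔU = nCvΔT = 1.85×20.8×(443−781) = -13000 J.
Q = 0 for an adiabatic process, so W = −ΔU = 13000 J.
Net over both steps: W = -6600 J, Q = -9790 J, ΔU = -3180 J.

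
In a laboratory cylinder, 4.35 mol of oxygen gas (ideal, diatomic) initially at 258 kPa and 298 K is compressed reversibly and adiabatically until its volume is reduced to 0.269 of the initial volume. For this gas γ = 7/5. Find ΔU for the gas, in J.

V₁ = nRT₁/P₁ = 4.35×8.314×298/258 = 41.8 L.
Adiabatic: TV^(γ−1) = const ⇒ T₂ = 298×(3.72)^0.400 = 504 K; PV^γ = const ⇒ P₂ = 1620 kPa.
For an ideal gas ΔU = nCvΔT with Cv = (5/2)R = 20.8 J/(mol·K).
ΔU = 4.35×20.8×(504−298) = 18600 J.

18600 J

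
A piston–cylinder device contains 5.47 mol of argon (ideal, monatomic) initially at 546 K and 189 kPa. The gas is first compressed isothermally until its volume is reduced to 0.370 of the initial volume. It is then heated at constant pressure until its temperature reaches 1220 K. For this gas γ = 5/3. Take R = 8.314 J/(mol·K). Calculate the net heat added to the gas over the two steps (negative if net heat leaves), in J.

V₁ = nRT₁/P₁ = 5.47×8.314×546/189 = 131 L.
Step 1 — Isothermal: T stays 546 K; PV = const ⇒ V₂ = 48.6 L, P₂ = 511 kPa.
ΔU = 0 (ideal gas, T constant).
W = nRT ln(V₂/V₁) = 5.47×8.314×546×ln(0.370) = -24700 J.
Q = ΔU + W = -24700 J.
State after step 1: P = 511 kPa, V = 48.6 L, T = 546 K.
Step 2 — Isobaric: P stays 511 kPa; V/T = const ⇒ T₂ = 1220 K, V₂ = 109 L.
W = PΔV = 511×(109−48.6) kPa·L = 30700 J.
ΔU = nCvΔT = 5.47×12.5×(1220−546) = 46000 J.
Q = ΔU + W = nCpΔT = 76600 J.
Net over both steps: W = 5960 J, Q = 51900 J, ΔU = 46000 J.

51900 J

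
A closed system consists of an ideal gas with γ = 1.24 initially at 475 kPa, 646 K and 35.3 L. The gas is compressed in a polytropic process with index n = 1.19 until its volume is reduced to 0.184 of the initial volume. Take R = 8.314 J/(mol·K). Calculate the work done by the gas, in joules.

n = P₁V₁/(RT₁) = 475×35.3/(8.314×646) = 3.12 mol.
Polytropic n=1.19: T₂ = T₁(V₁/V₂)^(n−1) = 646×(5.43)^0.19 = 891 K; P₂ = P₁(V₁/V₂)^n = 3560 kPa.
W = (P₁V₁−P₂V₂)/(n−1) = (475×35.3−3560×6.50)/0.19 = -33500 J.

-33500 J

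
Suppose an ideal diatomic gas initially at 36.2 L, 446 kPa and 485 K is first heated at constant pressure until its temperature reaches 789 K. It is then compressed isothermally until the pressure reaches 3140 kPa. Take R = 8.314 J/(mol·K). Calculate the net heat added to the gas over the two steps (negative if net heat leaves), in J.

-15800 J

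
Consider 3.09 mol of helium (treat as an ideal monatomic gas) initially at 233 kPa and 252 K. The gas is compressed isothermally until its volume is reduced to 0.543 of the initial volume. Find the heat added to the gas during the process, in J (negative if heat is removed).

-3950 J

V₁ = nRT₁/P₁ = 3.09×8.314×252/233 = 27.8 L.
Isothermal: T stays 252 K; PV = const ⇒ V₂ = 15.1 L, P₂ = 429 kPa.
ΔU = 0 (ideal gas, T constant).
W = nRT ln(V₂/V₁) = 3.09×8.314×252×ln(0.543) = -3950 J.
Q = ΔU + W = -3950 J.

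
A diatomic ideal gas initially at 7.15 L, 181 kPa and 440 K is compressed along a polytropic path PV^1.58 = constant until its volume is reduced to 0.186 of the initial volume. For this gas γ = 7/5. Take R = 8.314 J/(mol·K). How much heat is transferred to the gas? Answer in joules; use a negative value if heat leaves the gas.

n = P₁V₁/(RT₁) = 181×7.15/(8.314×440) = 0.354 mol.
Polytropic n=1.58: T₂ = T₁(V₁/V₂)^(n−1) = 440×(5.38)^0.58 = 1170 K; P₂ = P₁(V₁/V₂)^n = 2580 kPa.
W = (P₁V₁−P₂V₂)/(n−1) = (181×7.15−2580×1.33)/0.58 = -3690 J.
ΔU = nCvΔT = 0.354×20.8×(1170−440) = 5350 J.
Q = ΔU + W = 1660 J.

1660 J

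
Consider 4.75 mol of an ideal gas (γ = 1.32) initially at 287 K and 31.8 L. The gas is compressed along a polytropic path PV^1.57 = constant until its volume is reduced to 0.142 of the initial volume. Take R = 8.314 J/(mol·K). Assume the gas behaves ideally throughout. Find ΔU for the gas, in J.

72300 J

P₁ = nRT₁/V₁ = 4.75×8.314×287/31.8 = 356 kPa.
Polytropic n=1.57: T₂ = T₁(V₁/V₂)^(n−1) = 287×(7.04)^0.57 = 873 K; P₂ = P₁(V₁/V₂)^n = 7640 kPa.
For an ideal gas ΔU = nCvΔT with Cv = R/(γ−1) = 26.0 J/(mol·K).
ΔU = 4.75×26.0×(873−287) = 72300 J.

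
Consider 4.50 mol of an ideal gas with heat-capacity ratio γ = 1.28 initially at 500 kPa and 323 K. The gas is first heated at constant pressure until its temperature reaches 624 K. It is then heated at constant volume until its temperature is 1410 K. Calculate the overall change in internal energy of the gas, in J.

145000 J

V₁ = nRT₁/P₁ = 4.50×8.314×323/500 = 24.2 L.
Step 1 — Isobaric: P stays 500 kPa; V/T = const ⇒ T₂ = 624 K, V₂ = 46.7 L.
W = PΔV = 500×(46.7−24.2) kPa·L = 11300 J.
ΔU = nCvΔT = 4.50×29.7×(624−323) = 40200 J.
Q = ΔU + W = nCpΔT = 51500 J.
State after step 1: P = 500 kPa, V = 46.7 L, T = 624 K.
Step 2 — Isochoric: V stays 46.7 L; P/T = const ⇒ T₂ = 1410 K, P₂ = 1130 kPa.
W = 0 (no volume change).
ΔU = nCvΔT = 4.50×29.7×(1410−624) = 105000 J.
Q = ΔU = 105000 J.
Net over both steps: W = 11300 J, Q = 157000 J, ΔU = 145000 J.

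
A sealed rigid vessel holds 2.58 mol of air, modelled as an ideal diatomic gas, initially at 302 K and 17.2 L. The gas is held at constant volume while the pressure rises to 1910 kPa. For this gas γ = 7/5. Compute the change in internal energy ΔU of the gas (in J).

P₁ = nRT₁/V₁ = 2.58×8.314×302/17.2 = 377 kPa.
Isochoric: V stays 17.2 L; P/T = const ⇒ T₂ = 1530 K, P₂ = 1910 kPa.
For an ideal gas ΔU = nCvΔT with Cv = (5/2)R = 20.8 J/(mol·K).
ΔU = 2.58×20.8×(1530−302) = 65900 J.

65900 J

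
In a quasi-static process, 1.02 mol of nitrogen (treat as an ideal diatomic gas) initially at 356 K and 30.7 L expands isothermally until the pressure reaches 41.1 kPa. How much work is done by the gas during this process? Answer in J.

P₁ = nRT₁/V₁ = 1.02×8.314×356/30.7 = 98.3 kPa.
Isothermal: T stays 356 K; PV = const ⇒ V₂ = 73.5 L, P₂ = 41.1 kPa.
W = nRT ln(V₂/V₁) = 1.02×8.314×356×ln(2.39) = 2630 J.

2630 J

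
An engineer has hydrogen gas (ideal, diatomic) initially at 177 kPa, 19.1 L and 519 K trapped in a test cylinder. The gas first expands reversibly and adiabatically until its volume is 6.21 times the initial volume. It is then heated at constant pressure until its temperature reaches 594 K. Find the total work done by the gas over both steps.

n = P₁V₁/(RT₁) = 177×19.1/(8.314×519) = 0.783 mol.
Step 1 — Adiabatic: TV^(γ−1) = const ⇒ T₂ = 519×(0.161)^0.400 = 250 K; PV^γ = const ⇒ P₂ = 13.7 kPa.
ΔU = nCvΔT = 0.783×20.8×(250−519) = -4380 J.
Q = 0 for an adiabatic process, so W = −ΔU = 4380 J.
State after step 1: P = 13.7 kPa, V = 119 L, T = 250 K.
Step 2 — Isobaric: P stays 13.7 kPa; V/T = const ⇒ T₂ = 594 K, V₂ = 282 L.
W = PΔV = 13.7×(282−119) kPa·L = 2240 J.
ΔU = nCvΔT = 0.783×20.8×(594−250) = 5600 J.
Q = ΔU + W = nCpΔT = 7840 J.
Net over both steps: W = 6620 J, Q = 7840 J, ΔU = 1220 J.

6620 J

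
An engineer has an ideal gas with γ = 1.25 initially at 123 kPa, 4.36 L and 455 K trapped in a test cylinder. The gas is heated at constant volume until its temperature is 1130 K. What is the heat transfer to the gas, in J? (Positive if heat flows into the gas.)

3180 J

n = P₁V₁/(RT₁) = 123×4.36/(8.314×455) = 0.142 mol.
Isochoric: V stays 4.36 L; P/T = const ⇒ T₂ = 1130 K, P₂ = 305 kPa.
W = 0 (no volume change).
ΔU = nCvΔT = 0.142×33.3×(1130−455) = 3180 J.
Q = ΔU = 3180 J.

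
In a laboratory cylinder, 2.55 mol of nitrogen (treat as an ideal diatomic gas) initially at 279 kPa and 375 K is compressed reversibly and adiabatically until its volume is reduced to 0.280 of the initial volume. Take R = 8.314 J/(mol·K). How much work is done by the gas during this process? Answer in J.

-13200 J

V₁ = nRT₁/P₁ = 2.55×8.314×375/279 = 28.5 L.
Adiabatic: TV^(γ−1) = const ⇒ T₂ = 375×(3.57)^0.400 = 624 K; PV^γ = const ⇒ P₂ = 1660 kPa.
ΔU = nCvΔT = 2.55×20.8×(624−375) = 13200 J.
Q = 0 for an adiabatic process, so W = −ΔU = -13200 J.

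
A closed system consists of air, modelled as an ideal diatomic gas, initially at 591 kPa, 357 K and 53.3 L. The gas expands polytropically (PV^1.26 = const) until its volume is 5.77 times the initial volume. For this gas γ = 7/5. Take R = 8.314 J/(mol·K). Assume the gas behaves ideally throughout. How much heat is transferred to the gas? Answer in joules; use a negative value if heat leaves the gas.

n = P₁V₁/(RT₁) = 591×53.3/(8.314×357) = 10.6 mol.
Polytropic n=1.26: T₂ = T₁(V₁/V₂)^(n−1) = 357×(0.173)^0.26 = 226 K; P₂ = P₁(V₁/V₂)^n = 64.9 kPa.
W = (P₁V₁−P₂V₂)/(n−1) = (591×53.3−64.9×308)/0.26 = 44300 J.
ΔU = nCvΔT = 10.6×20.8×(226−357) = -28800 J.
Q = ΔU + W = 15500 J.

15500 J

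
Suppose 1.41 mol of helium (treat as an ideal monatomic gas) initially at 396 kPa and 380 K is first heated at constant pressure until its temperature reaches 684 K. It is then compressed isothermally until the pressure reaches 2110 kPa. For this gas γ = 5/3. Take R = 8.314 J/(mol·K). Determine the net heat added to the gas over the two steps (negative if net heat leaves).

-4510 J

V₁ = nRT₁/P₁ = 1.41×8.314×380/396 = 11.2 L.
Step 1 — Isobaric: P stays 396 kPa; V/T = const ⇒ T₂ = 684 K, V₂ = 20.2 L.
W = PΔV = 396×(20.2−11.2) kPa·L = 3560 J.
ΔU = nCvΔT = 1.41×12.5×(684−380) = 5350 J.
Q = ΔU + W = nCpΔT = 8910 J.
State after step 1: P = 396 kPa, V = 20.2 L, T = 684 K.
Step 2 — Isothermal: T stays 684 K; PV = const ⇒ V₂ = 3.80 L, P₂ = 2110 kPa.
ΔU = 0 (ideal gas, T constant).
W = nRT ln(V₂/V₁) = 1.41×8.314×684×ln(0.188) = -13400 J.
Q = ΔU + W = -13400 J.
Net over both steps: W = -9850 J, Q = -4510 J, ΔU = 5350 J.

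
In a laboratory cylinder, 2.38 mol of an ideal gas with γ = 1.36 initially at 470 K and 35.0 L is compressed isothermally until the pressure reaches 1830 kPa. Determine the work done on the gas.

P₁ = nRT₁/V₁ = 2.38×8.314×470/35.0 = 266 kPa.
Isothermal: T stays 470 K; PV = const ⇒ V₂ = 5.08 L, P₂ = 1830 kPa.
W = nRT ln(V₂/V₁) = 2.38×8.314×470×ln(0.145) = -17900 J.
Work done on the gas = −W_by = 17900 J.

17900 J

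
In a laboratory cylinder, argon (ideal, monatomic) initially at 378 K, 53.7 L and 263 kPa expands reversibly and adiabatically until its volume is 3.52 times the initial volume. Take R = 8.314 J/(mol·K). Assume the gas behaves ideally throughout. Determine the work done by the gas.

12000 J

n = P₁V₁/(RT₁) = 263×53.7/(8.314×378) = 4.49 mol.
Adiabatic: TV^(γ−1) = const ⇒ T₂ = 378×(0.284)^0.667 = 163 K; PV^γ = const ⇒ P₂ = 32.3 kPa.
ΔU = nCvΔT = 4.49×12.5×(163−378) = -12000 J.
Q = 0 for an adiabatic process, so W = −ΔU = 12000 J.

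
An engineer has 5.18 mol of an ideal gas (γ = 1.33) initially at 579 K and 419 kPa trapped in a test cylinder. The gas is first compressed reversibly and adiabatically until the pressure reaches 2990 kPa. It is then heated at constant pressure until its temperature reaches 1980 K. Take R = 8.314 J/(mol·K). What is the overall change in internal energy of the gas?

V₁ = nRT₁/P₁ = 5.18×8.314×579/419 = 59.5 L.
Step 1 — Adiabatic: T₂/T₁ = (P₂/P₁)^((γ−1)/γ) ⇒ T₂ = 579×(7.14)^0.248 = 943 K; V₂ = 13.6 L.
ΔU = nCvΔT = 5.18×25.2×(943−579) = 47500 J.
Q = 0 for an adiabatic process, so W = −ΔU = -47500 J.
State after step 1: P = 2990 kPa, V = 13.6 L, T = 943 K.
Step 2 — Isobaric: P stays 2990 kPa; V/T = const ⇒ T₂ = 1980 K, V₂ = 28.5 L.
W = PΔV = 2990×(28.5−13.6) kPa·L = 44700 J.
ΔU = nCvΔT = 5.18×25.2×(1980−943) = 135000 J.
Q = ΔU + W = nCpΔT = 180000 J.
Net over both steps: W = -2820 J, Q = 180000 J, ΔU = 183000 J.

183000 J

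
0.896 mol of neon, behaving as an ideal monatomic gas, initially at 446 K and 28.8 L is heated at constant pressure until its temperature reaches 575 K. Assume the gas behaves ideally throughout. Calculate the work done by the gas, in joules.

P₁ = nRT₁/V₁ = 0.896×8.314×446/28.8 = 115 kPa.
Isobaric: P stays 115 kPa; V/T = const ⇒ T₂ = 575 K, V₂ = 37.1 L.
W = PΔV = 115×(37.1−28.8) kPa·L = 961 J.

961 J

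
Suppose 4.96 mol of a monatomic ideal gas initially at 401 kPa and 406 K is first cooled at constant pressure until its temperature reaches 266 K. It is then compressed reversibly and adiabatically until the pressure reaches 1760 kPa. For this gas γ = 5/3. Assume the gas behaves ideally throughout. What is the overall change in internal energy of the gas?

4620 J

V₁ = nRT₁/P₁ = 4.96×8.314×406/401 = 41.8 L.
Step 1 — Isobaric: P stays 401 kPa; V/T = const ⇒ T₂ = 266 K, V₂ = 27.4 L.
W = PΔV = 401×(27.4−41.8) kPa·L = -5770 J.
ΔU = nCvΔT = 4.96×12.5×(266−406) = -8660 J.
Q = ΔU + W = nCpΔT = -14400 J.
State after step 1: P = 401 kPa, V = 27.4 L, T = 266 K.
Step 2 — Adiabatic: T₂/T₁ = (P₂/P₁)^((γ−1)/γ) ⇒ T₂ = 266×(4.39)^0.400 = 481 K; V₂ = 11.3 L.
ΔU = nCvΔT = 4.96×12.5×(481−266) = 13300 J.
Q = 0 for an adiabatic process, so W = −ΔU = -13300 J.
Net over both steps: W = -19100 J, Q = -14400 J, ΔU = 4620 J.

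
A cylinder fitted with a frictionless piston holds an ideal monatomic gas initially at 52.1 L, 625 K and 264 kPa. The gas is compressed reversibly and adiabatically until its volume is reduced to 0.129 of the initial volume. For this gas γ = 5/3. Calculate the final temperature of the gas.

2450 K

Adiabatic: TV^(γ−1) = const ⇒ T₂ = 625×(7.75)^0.667 = 2450 K; PV^γ = const ⇒ P₂ = 8020 kPa.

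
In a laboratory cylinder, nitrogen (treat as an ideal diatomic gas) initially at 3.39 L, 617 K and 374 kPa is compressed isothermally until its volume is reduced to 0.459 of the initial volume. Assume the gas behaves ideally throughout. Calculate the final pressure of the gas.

815 kPa

Isothermal: T stays 617 K; PV = const ⇒ V₂ = 1.56 L, P₂ = 815 kPa.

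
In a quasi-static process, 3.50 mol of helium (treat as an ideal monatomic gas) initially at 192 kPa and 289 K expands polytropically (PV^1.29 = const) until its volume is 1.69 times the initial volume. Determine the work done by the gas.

4090 J

V₁ = nRT₁/P₁ = 3.50×8.314×289/192 = 43.8 L.
Polytropic n=1.29: T₂ = T₁(V₁/V₂)^(n−1) = 289×(0.592)^0.29 = 248 K; P₂ = P₁(V₁/V₂)^n = 97.6 kPa.
W = (P₁V₁−P₂V₂)/(n−1) = (192×43.8−97.6×74.0)/0.29 = 4090 J.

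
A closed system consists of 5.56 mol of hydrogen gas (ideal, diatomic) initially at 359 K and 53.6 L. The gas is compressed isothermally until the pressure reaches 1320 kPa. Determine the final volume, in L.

12.6 L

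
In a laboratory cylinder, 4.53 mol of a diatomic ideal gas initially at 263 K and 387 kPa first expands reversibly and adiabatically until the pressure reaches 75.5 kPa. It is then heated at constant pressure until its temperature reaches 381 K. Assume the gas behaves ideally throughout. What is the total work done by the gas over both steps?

17400 J

V₁ = nRT₁/P₁ = 4.53×8.314×263/387 = 25.6 L.
Step 1 — Adiabatic: T₂/T₁ = (P₂/P₁)^((γ−1)/γ) ⇒ T₂ = 263×(0.195)^0.286 = 165 K; V₂ = 82.2 L.
ΔU = nCvΔT = 4.53×20.8×(165−263) = -9240 J.
Q = 0 for an adiabatic process, so W = −ΔU = 9240 J.
State after step 1: P = 75.5 kPa, V = 82.2 L, T = 165 K.
Step 2 — Isobaric: P stays 75.5 kPa; V/T = const ⇒ T₂ = 381 K, V₂ = 190 L.
W = PΔV = 75.5×(190−82.2) kPa·L = 8140 J.
ΔU = nCvΔT = 4.53×20.8×(381−165) = 20300 J.
Q = ΔU + W = nCpΔT = 28500 J.
Net over both steps: W = 17400 J, Q = 28500 J, ΔU = 11100 J.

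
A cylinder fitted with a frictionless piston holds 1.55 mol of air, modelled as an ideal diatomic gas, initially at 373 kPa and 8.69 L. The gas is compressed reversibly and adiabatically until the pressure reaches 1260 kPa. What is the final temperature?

356 K

T₁ = P₁V₁/(nR) = 373×8.69/(1.55×8.314) = 252 K.
Adiabatic: T₂/T₁ = (P₂/P₁)^((γ−1)/γ) ⇒ T₂ = 252×(3.38)^0.286 = 356 K; V₂ = 3.64 L.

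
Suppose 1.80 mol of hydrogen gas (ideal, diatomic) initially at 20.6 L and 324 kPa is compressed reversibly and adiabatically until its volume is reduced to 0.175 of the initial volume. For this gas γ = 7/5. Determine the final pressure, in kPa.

T₁ = P₁V₁/(nR) = 324×20.6/(1.80×8.314) = 446 K.
Adiabatic: TV^(γ−1) = const ⇒ T₂ = 446×(5.71)^0.400 = 896 K; PV^γ = const ⇒ P₂ = 3720 kPa.

3720 kPa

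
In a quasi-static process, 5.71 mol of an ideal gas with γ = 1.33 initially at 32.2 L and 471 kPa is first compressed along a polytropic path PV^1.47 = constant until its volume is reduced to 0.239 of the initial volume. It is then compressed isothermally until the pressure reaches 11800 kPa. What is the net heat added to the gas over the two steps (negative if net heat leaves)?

T₁ = P₁V₁/(nR) = 471×32.2/(5.71×8.314) = 319 K.
Step 1 — Polytropic n=1.47: T₂ = T₁(V₁/V₂)^(n−1) = 319×(4.18)^0.47 = 626 K; P₂ = P₁(V₁/V₂)^n = 3860 kPa.
W = (P₁V₁−P₂V₂)/(n−1) = (471×32.2−3860×7.70)/0.47 = -31000 J.
ΔU = nCvΔT = 5.71×25.2×(626−319) = 44100 J.
Q = ΔU + W = 13100 J.
State after step 1: P = 3860 kPa, V = 7.70 L, T = 626 K.
Step 2 — Isothermal: T stays 626 K; PV = const ⇒ V₂ = 2.52 L, P₂ = 11800 kPa.
ΔU = 0 (ideal gas, T constant).
W = nRT ln(V₂/V₁) = 5.71×8.314×626×ln(0.327) = -33200 J.
Q = ΔU + W = -33200 J.
Net over both steps: W = -64200 J, Q = -20100 J, ΔU = 44100 J.

-20100 J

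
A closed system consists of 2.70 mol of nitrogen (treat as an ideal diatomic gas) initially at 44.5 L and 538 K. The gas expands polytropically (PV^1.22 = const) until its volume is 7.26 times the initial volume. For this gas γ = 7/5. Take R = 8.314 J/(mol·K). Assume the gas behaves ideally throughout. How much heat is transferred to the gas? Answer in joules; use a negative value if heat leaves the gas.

P₁ = nRT₁/V₁ = 2.70×8.314×538/44.5 = 271 kPa.
Polytropic n=1.22: T₂ = T₁(V₁/V₂)^(n−1) = 538×(0.138)^0.22 = 348 K; P₂ = P₁(V₁/V₂)^n = 24.2 kPa.
W = (P₁V₁−P₂V₂)/(n−1) = (271×44.5−24.2×323)/0.22 = 19400 J.
ΔU = nCvΔT = 2.70×20.8×(348−538) = -10700 J.
Q = ΔU + W = 8730 J.

8730 J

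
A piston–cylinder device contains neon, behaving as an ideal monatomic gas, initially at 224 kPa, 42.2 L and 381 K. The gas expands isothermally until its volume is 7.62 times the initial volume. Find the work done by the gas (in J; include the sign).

19200 J

n = P₁V₁/(RT₁) = 224×42.2/(8.314×381) = 2.98 mol.
Isothermal: T stays 381 K; PV = const ⇒ V₂ = 322 L, P₂ = 29.4 kPa.
W = nRT ln(V₂/V₁) = 2.98×8.314×381×ln(7.62) = 19200 J.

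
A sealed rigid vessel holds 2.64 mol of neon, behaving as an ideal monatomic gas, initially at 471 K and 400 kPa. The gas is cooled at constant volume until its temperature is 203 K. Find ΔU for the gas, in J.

V₁ = nRT₁/P₁ = 2.64×8.314×471/400 = 25.8 L.
Isochoric: V stays 25.8 L; P/T = const ⇒ T₂ = 203 K, P₂ = 172 kPa.
For an ideal gas ΔU = nCvΔT with Cv = (3/2)R = 12.5 J/(mol·K).
ΔU = 2.64×12.5×(203−471) = -8820 J.

-8820 J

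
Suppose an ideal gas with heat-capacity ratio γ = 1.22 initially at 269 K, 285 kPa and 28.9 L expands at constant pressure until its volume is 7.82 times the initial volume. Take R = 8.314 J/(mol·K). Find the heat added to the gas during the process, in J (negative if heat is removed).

312000 J

n = P₁V₁/(RT₁) = 285×28.9/(8.314×269) = 3.68 mol.
Isobaric: P stays 285 kPa; V/T = const ⇒ T₂ = 2100 K, V₂ = 226 L.
W = PΔV = 285×(226−28.9) kPa·L = 56200 J.
ΔU = nCvΔT = 3.68×37.8×(2100−269) = 255000 J.
Q = ΔU + W = nCpΔT = 312000 J.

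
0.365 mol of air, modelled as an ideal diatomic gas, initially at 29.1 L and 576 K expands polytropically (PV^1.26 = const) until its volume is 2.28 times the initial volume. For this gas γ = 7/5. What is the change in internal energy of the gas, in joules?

-843 J

P₁ = nRT₁/V₁ = 0.365×8.314×576/29.1 = 60.1 kPa.
Polytropic n=1.26: T₂ = T₁(V₁/V₂)^(n−1) = 576×(0.439)^0.26 = 465 K; P₂ = P₁(V₁/V₂)^n = 21.3 kPa.
For an ideal gas ΔU = nCvΔT with Cv = (5/2)R = 20.8 J/(mol·K).
ΔU = 0.365×20.8×(465−576) = -843 J.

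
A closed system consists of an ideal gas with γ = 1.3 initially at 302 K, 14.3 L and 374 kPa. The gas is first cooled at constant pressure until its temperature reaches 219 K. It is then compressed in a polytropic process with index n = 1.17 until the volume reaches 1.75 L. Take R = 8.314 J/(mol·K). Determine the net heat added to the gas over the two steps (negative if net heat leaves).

-9860 J

n = P₁V₁/(RT₁) = 374×14.3/(8.314×302) = 2.13 mol.
Step 1 — Isobaric: P stays 374 kPa; V/T = const ⇒ T₂ = 219 K, V₂ = 10.4 L.
W = PΔV = 374×(10.4−14.3) kPa·L = -1470 J.
ΔU = nCvΔT = 2.13×27.7×(219−302) = -4900 J.
Q = ΔU + W = nCpΔT = -6370 J.
State after step 1: P = 374 kPa, V = 10.4 L, T = 219 K.
Step 2 — Polytropic n=1.17: T₂ = T₁(V₁/V₂)^(n−1) = 219×(5.93)^0.17 = 296 K; P₂ = P₁(V₁/V₂)^n = 3000 kPa.
W = (P₁V₁−P₂V₂)/(n−1) = (374×10.4−3000×1.75)/0.17 = -8060 J.
ΔU = nCvΔT = 2.13×27.7×(296−219) = 4570 J.
Q = ΔU + W = -3490 J.
Net over both steps: W = -9530 J, Q = -9860 J, ΔU = -333 J.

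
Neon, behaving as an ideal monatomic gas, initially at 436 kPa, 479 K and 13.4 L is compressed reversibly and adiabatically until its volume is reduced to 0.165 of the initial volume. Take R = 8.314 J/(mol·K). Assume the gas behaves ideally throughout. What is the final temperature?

1590 K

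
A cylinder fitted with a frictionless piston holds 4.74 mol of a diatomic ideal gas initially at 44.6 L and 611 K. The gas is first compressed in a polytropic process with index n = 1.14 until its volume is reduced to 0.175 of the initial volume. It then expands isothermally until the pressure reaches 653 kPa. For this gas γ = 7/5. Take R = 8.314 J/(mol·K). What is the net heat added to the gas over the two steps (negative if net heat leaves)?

P₁ = nRT₁/V₁ = 4.74×8.314×611/44.6 = 540 kPa.
Step 1 — Polytropic n=1.14: T₂ = T₁(V₁/V₂)^(n−1) = 611×(5.71)^0.14 = 780 K; P₂ = P₁(V₁/V₂)^n = 3940 kPa.
W = (P₁V₁−P₂V₂)/(n−1) = (540×44.6−3940×7.80)/0.14 = -47500 J.
ΔU = nCvΔT = 4.74×20.8×(780−611) = 16600 J.
Q = ΔU + W = -30900 J.
State after step 1: P = 3940 kPa, V = 7.80 L, T = 780 K.
Step 2 — Isothermal: T stays 780 K; PV = const ⇒ V₂ = 47.1 L, P₂ = 653 kPa.
ΔU = 0 (ideal gas, T constant).
W = nRT ln(V₂/V₁) = 4.74×8.314×780×ln(6.03) = 55200 J.
Q = ΔU + W = 55200 J.
Net over both steps: W = 7690 J, Q = 24300 J, ΔU = 16600 J.

24300 J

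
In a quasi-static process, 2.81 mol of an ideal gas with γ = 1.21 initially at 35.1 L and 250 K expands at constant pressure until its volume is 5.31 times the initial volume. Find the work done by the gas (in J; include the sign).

25200 J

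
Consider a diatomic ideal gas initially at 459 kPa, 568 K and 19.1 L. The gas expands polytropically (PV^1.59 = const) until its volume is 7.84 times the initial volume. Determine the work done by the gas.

10500 J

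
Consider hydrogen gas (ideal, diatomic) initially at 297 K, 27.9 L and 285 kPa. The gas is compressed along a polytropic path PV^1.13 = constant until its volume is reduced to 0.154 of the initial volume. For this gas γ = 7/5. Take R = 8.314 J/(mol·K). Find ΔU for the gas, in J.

5470 J

n = P₁V₁/(RT₁) = 285×27.9/(8.314×297) = 3.22 mol.
Polytropic n=1.13: T₂ = T₁(V₁/V₂)^(n−1) = 297×(6.49)^0.13 = 379 K; P₂ = P₁(V₁/V₂)^n = 2360 kPa.
For an ideal gas ΔU = nCvΔT with Cv = (5/2)R = 20.8 J/(mol·K).
ΔU = 3.22×20.8×(379−297) = 5470 J.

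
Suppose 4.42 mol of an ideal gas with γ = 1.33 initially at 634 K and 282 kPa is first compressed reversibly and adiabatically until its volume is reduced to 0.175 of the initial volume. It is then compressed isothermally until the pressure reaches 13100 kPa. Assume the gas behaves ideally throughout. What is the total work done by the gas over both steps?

-118000 J

V₁ = nRT₁/P₁ = 4.42×8.314×634/282 = 82.6 L.
Step 1 — Adiabatic: TV^(γ−1) = const ⇒ T₂ = 634×(5.71)^0.330 = 1130 K; PV^γ = const ⇒ P₂ = 2860 kPa.
ΔU = nCvΔT = 4.42×25.2×(1130−634) = 54900 J.
Q = 0 for an adiabatic process, so W = −ΔU = -54900 J.
State after step 1: P = 2860 kPa, V = 14.5 L, T = 1130 K.
Step 2 — Isothermal: T stays 1130 K; PV = const ⇒ V₂ = 3.16 L, P₂ = 13100 kPa.
ΔU = 0 (ideal gas, T constant).
W = nRT ln(V₂/V₁) = 4.42×8.314×1130×ln(0.219) = -63000 J.
Q = ΔU + W = -63000 J.
Net over both steps: W = -118000 J, Q = -63000 J, ΔU = 54900 J.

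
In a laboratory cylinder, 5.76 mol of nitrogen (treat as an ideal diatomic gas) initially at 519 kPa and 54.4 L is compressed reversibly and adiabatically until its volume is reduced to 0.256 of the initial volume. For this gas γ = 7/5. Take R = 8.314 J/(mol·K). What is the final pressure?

3500 kPa

T₁ = P₁V₁/(nR) = 519×54.4/(5.76×8.314) = 590 K.
Adiabatic: TV^(γ−1) = const ⇒ T₂ = 590×(3.91)^0.400 = 1020 K; PV^γ = const ⇒ P₂ = 3500 kPa.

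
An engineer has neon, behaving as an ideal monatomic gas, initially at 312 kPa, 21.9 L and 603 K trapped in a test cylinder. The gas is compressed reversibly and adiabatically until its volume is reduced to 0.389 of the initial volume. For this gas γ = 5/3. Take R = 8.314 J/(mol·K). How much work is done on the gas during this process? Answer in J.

8980 J

n = P₁V₁/(RT₁) = 312×21.9/(8.314×603) = 1.36 mol.
Adiabatic: TV^(γ−1) = const ⇒ T₂ = 603×(2.57)^0.667 = 1130 K; PV^γ = const ⇒ P₂ = 1510 kPa.
ΔU = nCvΔT = 1.36×12.5×(1130−603) = 8980 J.
Q = 0 for an adiabatic process, so W = −ΔU = -8980 J.
Work done on the gas = −W_by = 8980 J.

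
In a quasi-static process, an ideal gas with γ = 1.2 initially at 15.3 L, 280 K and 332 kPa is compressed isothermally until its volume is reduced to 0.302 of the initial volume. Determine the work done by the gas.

-6080 J

n = P₁V₁/(RT₁) = 332×15.3/(8.314×280) = 2.18 mol.
Isothermal: T stays 280 K; PV = const ⇒ V₂ = 4.62 L, P₂ = 1100 kPa.
W = nRT ln(V₂/V₁) = 2.18×8.314×280×ln(0.302) = -6080 J.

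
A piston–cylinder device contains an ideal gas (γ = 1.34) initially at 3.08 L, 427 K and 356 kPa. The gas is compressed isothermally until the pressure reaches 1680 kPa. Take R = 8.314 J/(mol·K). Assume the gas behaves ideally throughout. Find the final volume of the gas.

Isothermal: T stays 427 K; PV = const ⇒ V₂ = 0.653 L, P₂ = 1680 kPa.

0.653 L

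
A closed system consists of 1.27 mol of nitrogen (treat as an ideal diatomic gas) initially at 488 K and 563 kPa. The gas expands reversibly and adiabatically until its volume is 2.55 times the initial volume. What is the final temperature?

336 K

V₁ = nRT₁/P₁ = 1.27×8.314×488/563 = 9.15 L.
Adiabatic: TV^(γ−1) = const ⇒ T₂ = 488×(0.392)^0.400 = 336 K; PV^γ = const ⇒ P₂ = 152 kPa.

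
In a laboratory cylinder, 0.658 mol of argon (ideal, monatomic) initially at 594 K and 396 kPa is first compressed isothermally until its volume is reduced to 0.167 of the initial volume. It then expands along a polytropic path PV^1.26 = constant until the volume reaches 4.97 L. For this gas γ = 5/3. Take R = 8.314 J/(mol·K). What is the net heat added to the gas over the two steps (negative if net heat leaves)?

V₁ = nRT₁/P₁ = 0.658×8.314×594/396 = 8.21 L.
Step 1 — Isothermal: T stays 594 K; PV = const ⇒ V₂ = 1.37 L, P₂ = 2370 kPa.
ΔU = 0 (ideal gas, T constant).
W = nRT ln(V₂/V₁) = 0.658×8.314×594×ln(0.167) = -5820 J.
Q = ΔU + W = -5820 J.
State after step 1: P = 2370 kPa, V = 1.37 L, T = 594 K.
Step 2 — Polytropic n=1.26: T₂ = T₁(V₁/V₂)^(n−1) = 594×(0.276)^0.26 = 425 K; P₂ = P₁(V₁/V₂)^n = 468 kPa.
W = (P₁V₁−P₂V₂)/(n−1) = (2370×1.37−468×4.97)/0.26 = 3560 J.
ΔU = nCvΔT = 0.658×12.5×(425−594) = -1390 J.
Q = ΔU + W = 2170 J.
Net over both steps: W = -2260 J, Q = -3650 J, ΔU = -1390 J.

-3650 J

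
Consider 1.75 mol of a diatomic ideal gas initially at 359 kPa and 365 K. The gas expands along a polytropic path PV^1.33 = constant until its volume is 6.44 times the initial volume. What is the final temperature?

197 K

V₁ = nRT₁/P₁ = 1.75×8.314×365/359 = 14.8 L.
Polytropic n=1.33: T₂ = T₁(V₁/V₂)^(n−1) = 365×(0.155)^0.33 = 197 K; P₂ = P₁(V₁/V₂)^n = 30.1 kPa.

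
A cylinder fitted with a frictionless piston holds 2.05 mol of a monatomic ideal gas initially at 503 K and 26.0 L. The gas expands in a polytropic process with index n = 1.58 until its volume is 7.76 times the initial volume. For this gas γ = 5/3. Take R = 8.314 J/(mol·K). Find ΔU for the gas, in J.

-8940 J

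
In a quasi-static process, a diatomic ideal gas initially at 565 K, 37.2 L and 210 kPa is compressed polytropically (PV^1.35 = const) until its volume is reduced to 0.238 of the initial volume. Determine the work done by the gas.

-14600 J

n = P₁V₁/(RT₁) = 210×37.2/(8.314×565) = 1.66 mol.
Polytropic n=1.35: T₂ = T₁(V₁/V₂)^(n−1) = 565×(4.20)^0.35 = 934 K; P₂ = P₁(V₁/V₂)^n = 1460 kPa.
W = (P₁V₁−P₂V₂)/(n−1) = (210×37.2−1460×8.85)/0.35 = -14600 J.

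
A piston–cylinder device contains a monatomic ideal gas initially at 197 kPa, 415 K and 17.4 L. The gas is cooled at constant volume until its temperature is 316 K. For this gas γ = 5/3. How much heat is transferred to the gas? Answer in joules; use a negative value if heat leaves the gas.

-1230 J

n = P₁V₁/(RT₁) = 197×17.4/(8.314×415) = 0.993 mol.
Isochoric: V stays 17.4 L; P/T = const ⇒ T₂ = 316 K, P₂ = 150 kPa.
W = 0 (no volume change).
ΔU = nCvΔT = 0.993×12.5×(316−415) = -1230 J.
Q = ΔU = -1230 J.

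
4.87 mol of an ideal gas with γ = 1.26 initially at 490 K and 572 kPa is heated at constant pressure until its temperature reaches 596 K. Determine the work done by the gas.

V₁ = nRT₁/P₁ = 4.87×8.314×490/572 = 34.7 L.
Isobaric: P stays 572 kPa; V/T = const ⇒ T₂ = 596 K, V₂ = 42.2 L.
W = PΔV = 572×(42.2−34.7) kPa·L = 4290 J.

4290 J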